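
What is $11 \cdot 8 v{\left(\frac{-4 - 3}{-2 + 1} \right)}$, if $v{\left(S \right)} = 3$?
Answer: $264$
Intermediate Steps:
$11 \cdot 8 v{\left(\frac{-4 - 3}{-2 + 1} \right)} = 11 \cdot 8 \cdot 3 = 88 \cdot 3 = 264$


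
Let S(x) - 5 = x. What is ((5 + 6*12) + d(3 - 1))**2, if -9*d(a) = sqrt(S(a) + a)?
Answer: 52900/9 ≈ 5877.8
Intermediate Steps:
S(x) = 5 + x
d(a) = -sqrt(5 + 2*a)/9 (d(a) = -sqrt((5 + a) + a)/9 = -sqrt(5 + 2*a)/9)
((5 + 6*12) + d(3 - 1))**2 = ((5 + 6*12) - sqrt(5 + 2*(3 - 1))/9)**2 = ((5 + 72) - sqrt(5 + 2*2)/9)**2 = (77 - sqrt(5 + 4)/9)**2 = (77 - sqrt(9)/9)**2 = (77 - 1/9*3)**2 = (77 - 1/3)**2 = (230/3)**2 = 52900/9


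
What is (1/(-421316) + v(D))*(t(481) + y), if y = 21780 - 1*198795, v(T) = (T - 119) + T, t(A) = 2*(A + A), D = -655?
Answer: 15059340912345/60188 ≈ 2.5020e+8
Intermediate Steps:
t(A) = 4*A (t(A) = 2*(2*A) = 4*A)
v(T) = -119 + 2*T (v(T) = (-119 + T) + T = -119 + 2*T)
y = -177015 (y = 21780 - 198795 = -177015)
(1/(-421316) + v(D))*(t(481) + y) = (1/(-421316) + (-119 + 2*(-655)))*(4*481 - 177015) = (-1/421316 + (-119 - 1310))*(1924 - 177015) = (-1/421316 - 1429)*(-175091) = -602060565/421316*(-175091) = 15059340912345/60188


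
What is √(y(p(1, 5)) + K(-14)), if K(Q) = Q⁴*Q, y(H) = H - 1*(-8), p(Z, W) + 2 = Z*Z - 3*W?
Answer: 2*I*√134458 ≈ 733.37*I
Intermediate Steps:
p(Z, W) = -2 + Z² - 3*W (p(Z, W) = -2 + (Z*Z - 3*W) = -2 + (Z² - 3*W) = -2 + Z² - 3*W)
y(H) = 8 + H (y(H) = H + 8 = 8 + H)
K(Q) = Q⁵
√(y(p(1, 5)) + K(-14)) = √((8 + (-2 + 1² - 3*5)) + (-14)⁵) = √((8 + (-2 + 1 - 15)) - 537824) = √((8 - 16) - 537824) = √(-8 - 537824) = √(-537832) = 2*I*√134458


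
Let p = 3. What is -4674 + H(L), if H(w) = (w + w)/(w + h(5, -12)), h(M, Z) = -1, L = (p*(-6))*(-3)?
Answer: -247614/53 ≈ -4672.0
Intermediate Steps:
L = 54 (L = (3*(-6))*(-3) = -18*(-3) = 54)
H(w) = 2*w/(-1 + w) (H(w) = (w + w)/(w - 1) = (2*w)/(-1 + w) = 2*w/(-1 + w))
-4674 + H(L) = -4674 + 2*54/(-1 + 54) = -4674 + 2*54/53 = -4674 + 2*54*(1/53) = -4674 + 108/53 = -247614/53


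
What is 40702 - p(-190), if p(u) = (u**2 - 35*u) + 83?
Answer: -2131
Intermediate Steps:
p(u) = 83 + u**2 - 35*u
40702 - p(-190) = 40702 - (83 + (-190)**2 - 35*(-190)) = 40702 - (83 + 36100 + 6650) = 40702 - 1*42833 = 40702 - 42833 = -2131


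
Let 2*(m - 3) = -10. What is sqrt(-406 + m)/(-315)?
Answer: -2*I*sqrt(102)/315 ≈ -0.064124*I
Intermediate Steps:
m = -2 (m = 3 + (1/2)*(-10) = 3 - 5 = -2)
sqrt(-406 + m)/(-315) = sqrt(-406 - 2)/(-315) = sqrt(-408)*(-1/315) = (2*I*sqrt(102))*(-1/315) = -2*I*sqrt(102)/315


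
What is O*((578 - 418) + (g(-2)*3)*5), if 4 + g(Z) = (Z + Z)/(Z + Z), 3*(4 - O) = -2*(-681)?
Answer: -51750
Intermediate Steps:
O = -450 (O = 4 - (-2)*(-681)/3 = 4 - ⅓*1362 = 4 - 454 = -450)
g(Z) = -3 (g(Z) = -4 + (Z + Z)/(Z + Z) = -4 + (2*Z)/((2*Z)) = -4 + (2*Z)*(1/(2*Z)) = -4 + 1 = -3)
O*((578 - 418) + (g(-2)*3)*5) = -450*((578 - 418) - 3*3*5) = -450*(160 - 9*5) = -450*(160 - 45) = -450*115 = -51750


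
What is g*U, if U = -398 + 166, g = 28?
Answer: -6496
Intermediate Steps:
U = -232
g*U = 28*(-232) = -6496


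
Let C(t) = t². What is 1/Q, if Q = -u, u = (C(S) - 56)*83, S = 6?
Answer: 1/1660 ≈ 0.00060241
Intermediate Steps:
u = -1660 (u = (6² - 56)*83 = (36 - 56)*83 = -20*83 = -1660)
Q = 1660 (Q = -1*(-1660) = 1660)
1/Q = 1/1660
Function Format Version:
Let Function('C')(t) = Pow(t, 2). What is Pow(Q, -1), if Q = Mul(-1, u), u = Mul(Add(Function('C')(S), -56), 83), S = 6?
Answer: Rational(1, 1660) ≈ 0.00060241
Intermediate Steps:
u = -1660 (u = Mul(Add(Pow(6, 2), -56), 83) = Mul(Add(36, -56), 83) = Mul(-20, 83) = -1660)
Q = 1660 (Q = Mul(-1, -1660) = 1660)
Pow(Q, -1) = Pow(1660, -1) = Rational(1, 1660)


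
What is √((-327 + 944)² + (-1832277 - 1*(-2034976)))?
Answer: 26*√863 ≈ 763.80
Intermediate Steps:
√((-327 + 944)² + (-1832277 - 1*(-2034976))) = √(617² + (-1832277 + 2034976)) = √(380689 + 202699) = √583388 = 26*√863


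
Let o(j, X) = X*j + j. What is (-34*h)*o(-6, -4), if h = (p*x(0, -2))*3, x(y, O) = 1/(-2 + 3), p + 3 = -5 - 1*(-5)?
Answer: 5508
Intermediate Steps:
p = -3 (p = -3 + (-5 - 1*(-5)) = -3 + (-5 + 5) = -3 + 0 = -3)
x(y, O) = 1 (x(y, O) = 1/1 = 1)
o(j, X) = j + X*j
h = -9 (h = -3*1*3 = -3*3 = -9)
(-34*h)*o(-6, -4) = (-34*(-9))*(-6*(1 - 4)) = 306*(-6*(-3)) = 306*18 = 5508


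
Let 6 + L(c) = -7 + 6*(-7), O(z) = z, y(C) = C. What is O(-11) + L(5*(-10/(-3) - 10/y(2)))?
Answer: -66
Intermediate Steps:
L(c) = -55 (L(c) = -6 + (-7 + 6*(-7)) = -6 + (-7 - 42) = -6 - 49 = -55)
O(-11) + L(5*(-10/(-3) - 10/y(2))) = -11 - 55 = -66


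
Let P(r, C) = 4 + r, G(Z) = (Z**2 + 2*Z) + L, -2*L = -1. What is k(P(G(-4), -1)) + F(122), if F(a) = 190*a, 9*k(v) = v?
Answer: 417265/18 ≈ 23181.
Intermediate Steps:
L = 1/2 (L = -1/2*(-1) = 1/2 ≈ 0.50000)
G(Z) = 1/2 + Z**2 + 2*Z (G(Z) = (Z**2 + 2*Z) + 1/2 = 1/2 + Z**2 + 2*Z)
k(v) = v/9
k(P(G(-4), -1)) + F(122) = (4 + (1/2 + (-4)**2 + 2*(-4)))/9 + 190*122 = (4 + (1/2 + 16 - 8))/9 + 23180 = (4 + 17/2)/9 + 23180 = (1/9)*(25/2) + 23180 = 25/18 + 23180 = 417265/18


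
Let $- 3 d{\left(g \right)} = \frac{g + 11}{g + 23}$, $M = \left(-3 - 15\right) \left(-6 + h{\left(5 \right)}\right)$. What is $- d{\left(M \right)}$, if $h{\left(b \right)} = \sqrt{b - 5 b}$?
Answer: $\frac{22069}{70923} - \frac{144 i \sqrt{5}}{23641} \approx 0.31117 - 0.01362 i$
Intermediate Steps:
$h{\left(b \right)} = 2 \sqrt{- b}$ ($h{\left(b \right)} = \sqrt{- 4 b} = 2 \sqrt{- b}$)
$M = 108 - 36 i \sqrt{5}$ ($M = \left(-3 - 15\right) \left(-6 + 2 \sqrt{\left(-1\right) 5}\right) = - 18 \left(-6 + 2 \sqrt{-5}\right) = - 18 \left(-6 + 2 i \sqrt{5}\right) = 108 - 36 i \sqrt{5} \approx 108.0 - 80.498 i$)
$d{\left(g \right)} = - \frac{11 + g}{3 \left(23 + g\right)}$ ($d{\left(g \right)} = - \frac{\left(g + 11\right) \frac{1}{g + 23}}{3} = - \frac{\left(11 + g\right) \frac{1}{23 + g}}{3} = - \frac{\frac{1}{23 + g} \left(11 + g\right)}{3} = - \frac{11 + g}{3 \left(23 + g\right)}$)
$- d{\left(M \right)} = - \frac{-11 - \left(108 - 36 i \sqrt{5}\right)}{3 \left(23 + \left(108 - 36 i \sqrt{5}\right)\right)} = - \frac{-11 - \left(108 - 36 i \sqrt{5}\right)}{3 \left(131 - 36 i \sqrt{5}\right)} = - \frac{-119 + 36 i \sqrt{5}}{3 \left(131 - 36 i \sqrt{5}\right)}$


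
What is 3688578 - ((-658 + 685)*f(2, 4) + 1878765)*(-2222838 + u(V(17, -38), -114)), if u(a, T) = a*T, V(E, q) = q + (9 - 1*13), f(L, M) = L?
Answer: 4167318171528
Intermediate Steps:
V(E, q) = -4 + q (V(E, q) = q + (9 - 13) = q - 4 = -4 + q)
u(a, T) = T*a
3688578 - ((-658 + 685)*f(2, 4) + 1878765)*(-2222838 + u(V(17, -38), -114)) = 3688578 - ((-658 + 685)*2 + 1878765)*(-2222838 - 114*(-4 - 38)) = 3688578 - (27*2 + 1878765)*(-2222838 - 114*(-42)) = 3688578 - (54 + 1878765)*(-2222838 + 4788) = 3688578 - 1878819*(-2218050) = 3688578 - 1*(-4167314482950) = 3688578 + 4167314482950 = 4167318171528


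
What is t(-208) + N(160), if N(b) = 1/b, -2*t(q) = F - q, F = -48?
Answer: -12799/160 ≈ -79.994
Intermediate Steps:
t(q) = 24 + q/2 (t(q) = -(-48 - q)/2 = 24 + q/2)
t(-208) + N(160) = (24 + (1/2)*(-208)) + 1/160 = (24 - 104) + 1/160 = -80 + 1/160 = -12799/160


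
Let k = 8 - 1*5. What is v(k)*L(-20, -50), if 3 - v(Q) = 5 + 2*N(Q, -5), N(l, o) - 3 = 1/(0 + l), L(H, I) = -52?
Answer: 1352/3 ≈ 450.67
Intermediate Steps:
N(l, o) = 3 + 1/l (N(l, o) = 3 + 1/(0 + l) = 3 + 1/l)
k = 3 (k = 8 - 5 = 3)
v(Q) = -8 - 2/Q (v(Q) = 3 - (5 + 2*(3 + 1/Q)) = 3 - (5 + (6 + 2/Q)) = 3 - (11 + 2/Q) = 3 + (-11 - 2/Q) = -8 - 2/Q)
v(k)*L(-20, -50) = (-8 - 2/3)*(-52) = -26/3*(-52) = 1352/3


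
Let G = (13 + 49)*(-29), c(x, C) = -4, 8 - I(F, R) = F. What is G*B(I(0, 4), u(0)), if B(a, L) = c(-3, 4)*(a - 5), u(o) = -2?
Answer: 21576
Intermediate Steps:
I(F, R) = 8 - F
B(a, L) = 20 - 4*a (B(a, L) = -4*(a - 5) = -4*(-5 + a) = 20 - 4*a)
G = -1798 (G = 62*(-29) = -1798)
G*B(I(0, 4), u(0)) = -1798*(20 - 4*(8 - 1*0)) = -1798*(20 - 4*(8 + 0)) = -1798*(20 - 4*8) = -1798*(20 - 32) = -1798*(-12) = 21576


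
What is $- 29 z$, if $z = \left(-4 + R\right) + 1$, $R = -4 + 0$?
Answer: $203$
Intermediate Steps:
$R = -4$
$z = -7$ ($z = \left(-4 - 4\right) + 1 = -8 + 1 = -7$)
$- 29 z = \left(-29\right) \left(-7\right) = 203$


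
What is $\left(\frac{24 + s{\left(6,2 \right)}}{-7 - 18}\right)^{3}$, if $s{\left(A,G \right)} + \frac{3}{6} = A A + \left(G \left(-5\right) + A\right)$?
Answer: $- \frac{1367631}{125000} \approx -10.941$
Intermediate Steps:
$s{\left(A,G \right)} = - \frac{1}{2} + A + A^{2} - 5 G$ ($s{\left(A,G \right)} = - \frac{1}{2} + \left(A A + \left(G \left(-5\right) + A\right)\right) = - \frac{1}{2} + \left(A^{2} + \left(- 5 G + A\right)\right) = - \frac{1}{2} + \left(A^{2} + \left(A - 5 G\right)\right) = - \frac{1}{2} + \left(A + A^{2} - 5 G\right) = - \frac{1}{2} + A + A^{2} - 5 G$)
$\left(\frac{24 + s{\left(6,2 \right)}}{-7 - 18}\right)^{3} = \left(\frac{24 + \left(- \frac{1}{2} + 6 + 6^{2} - 10\right)}{-7 - 18}\right)^{3} = \left(\frac{24 + \left(- \frac{1}{2} + 6 + 36 - 10\right)}{-25}\right)^{3} = \left(\left(24 + \frac{63}{2}\right) \left(- \frac{1}{25}\right)\right)^{3} = \left(\frac{111}{2} \left(- \frac{1}{25}\right)\right)^{3} = \left(- \frac{111}{50}\right)^{3} = - \frac{1367631}{125000}$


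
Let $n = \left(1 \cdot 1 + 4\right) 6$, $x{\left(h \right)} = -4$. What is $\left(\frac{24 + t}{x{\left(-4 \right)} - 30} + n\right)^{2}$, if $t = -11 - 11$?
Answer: $\frac{259081}{289} \approx 896.47$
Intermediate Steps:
$t = -22$
$n = 30$ ($n = \left(1 + 4\right) 6 = 5 \cdot 6 = 30$)
$\left(\frac{24 + t}{x{\left(-4 \right)} - 30} + n\right)^{2} = \left(\frac{24 - 22}{-4 - 30} + 30\right)^{2} = \left(\frac{2}{-34} + 30\right)^{2} = \left(2 \left(- \frac{1}{34}\right) + 30\right)^{2} = \left(- \frac{1}{17} + 30\right)^{2} = \left(\frac{509}{17}\right)^{2} = \frac{259081}{289}$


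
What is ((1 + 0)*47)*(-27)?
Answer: -1269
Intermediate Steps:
((1 + 0)*47)*(-27) = (1*47)*(-27) = 47*(-27) = -1269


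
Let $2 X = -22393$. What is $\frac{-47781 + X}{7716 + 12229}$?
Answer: $- \frac{23591}{7978} \approx -2.957$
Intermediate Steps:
$X = - \frac{22393}{2}$ ($X = \frac{1}{2} \left(-22393\right) = - \frac{22393}{2} \approx -11197.0$)
$\frac{-47781 + X}{7716 + 12229} = \frac{-47781 - \frac{22393}{2}}{7716 + 12229} = - \frac{117955}{2 \cdot 19945} = \left(- \frac{117955}{2}\right) \frac{1}{19945} = - \frac{23591}{7978}$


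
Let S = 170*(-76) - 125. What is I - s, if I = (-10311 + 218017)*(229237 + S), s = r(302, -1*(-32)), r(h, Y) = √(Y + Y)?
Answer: 44904375544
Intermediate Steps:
S = -13045 (S = -12920 - 125 = -13045)
r(h, Y) = √2*√Y (r(h, Y) = √(2*Y) = √2*√Y)
s = 8 (s = √2*√(-1*(-32)) = √2*√32 = √2*(4*√2) = 8)
I = 44904375552 (I = (-10311 + 218017)*(229237 - 13045) = 207706*216192 = 44904375552)
I - s = 44904375552 - 1*8 = 44904375552 - 8 = 44904375544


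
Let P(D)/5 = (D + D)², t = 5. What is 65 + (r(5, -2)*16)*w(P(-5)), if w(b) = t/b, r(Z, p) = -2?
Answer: 1617/25 ≈ 64.680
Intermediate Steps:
P(D) = 20*D² (P(D) = 5*(D + D)² = 5*(2*D)² = 5*(4*D²) = 20*D²)
w(b) = 5/b
65 + (r(5, -2)*16)*w(P(-5)) = 65 + (-2*16)*(5/((20*(-5)²))) = 65 - 160/(20*25) = 65 - 160/500 = 65 - 32*1/100 = 65 - 8/25 = 1617/25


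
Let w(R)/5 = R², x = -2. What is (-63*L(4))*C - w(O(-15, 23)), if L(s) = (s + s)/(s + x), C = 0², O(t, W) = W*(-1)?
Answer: -2645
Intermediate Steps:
O(t, W) = -W
C = 0
w(R) = 5*R²
L(s) = 2*s/(-2 + s) (L(s) = (s + s)/(s - 2) = (2*s)/(-2 + s) = 2*s/(-2 + s))
(-63*L(4))*C - w(O(-15, 23)) = -126*4/(-2 + 4)*0 - 5*(-1*23)² = -126*4/2*0 - 5*(-23)² = -126*4/2*0 - 5*529 = -63*4*0 - 1*2645 = -252*0 - 2645 = 0 - 2645 = -2645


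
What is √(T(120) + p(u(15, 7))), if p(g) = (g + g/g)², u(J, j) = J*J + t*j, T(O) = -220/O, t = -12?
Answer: √725838/6 ≈ 141.99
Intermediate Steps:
u(J, j) = J² - 12*j (u(J, j) = J*J - 12*j = J² - 12*j)
p(g) = (1 + g)² (p(g) = (g + 1)² = (1 + g)²)
√(T(120) + p(u(15, 7))) = √(-220/120 + (1 + (15² - 12*7))²) = √(-220*1/120 + (1 + (225 - 84))²) = √(-11/6 + (1 + 141)²) = √(-11/6 + 142²) = √(-11/6 + 20164) = √(120973/6) = √725838/6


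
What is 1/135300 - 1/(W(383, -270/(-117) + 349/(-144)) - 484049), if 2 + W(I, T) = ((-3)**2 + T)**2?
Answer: 2170167144623/229472045768931900 ≈ 9.4572e-6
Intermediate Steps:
W(I, T) = -2 + (9 + T)**2 (W(I, T) = -2 + ((-3)**2 + T)**2 = -2 + (9 + T)**2)
1/135300 - 1/(W(383, -270/(-117) + 349/(-144)) - 484049) = 1/135300 - 1/((-2 + (9 + (-270/(-117) + 349/(-144)))**2) - 484049) = 1/135300 - 1/((-2 + (9 + (-270*(-1/117) + 349*(-1/144)))**2) - 484049) = 1/135300 - 1/((-2 + (9 + (30/13 - 349/144))**2) - 484049) = 1/135300 - 1/((-2 + (9 - 217/1872)**2) - 484049) = 1/135300 - 1/((-2 + (16631/1872)**2) - 484049) = 1/135300 - 1/((-2 + 276590161/3504384) - 484049) = 1/135300 - 1/(269581393/3504384 - 484049) = 1/135300 - 1/(-1696023989423/3504384) = 1/135300 - 1*(-3504384/1696023989423) = 1/135300 + 3504384/1696023989423 = 2170167144623/229472045768931900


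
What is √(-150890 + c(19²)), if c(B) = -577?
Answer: I*√151467 ≈ 389.19*I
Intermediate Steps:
√(-150890 + c(19²)) = √(-150890 - 577) = √(-151467) = I*√151467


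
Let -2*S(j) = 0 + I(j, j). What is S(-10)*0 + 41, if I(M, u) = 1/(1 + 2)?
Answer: 41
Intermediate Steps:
I(M, u) = ⅓ (I(M, u) = 1/3 = ⅓)
S(j) = -⅙ (S(j) = -(0 + ⅓)/2 = -½*⅓ = -⅙)
S(-10)*0 + 41 = -⅙*0 + 41 = 0 + 41 = 41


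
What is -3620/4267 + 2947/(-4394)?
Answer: -28481129/18749198 ≈ -1.5191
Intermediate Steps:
-3620/4267 + 2947/(-4394) = -3620*1/4267 + 2947*(-1/4394) = -3620/4267 - 2947/4394 = -28481129/18749198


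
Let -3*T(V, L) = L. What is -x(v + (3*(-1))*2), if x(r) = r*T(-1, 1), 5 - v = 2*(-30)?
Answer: 59/3 ≈ 19.667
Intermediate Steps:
T(V, L) = -L/3
v = 65 (v = 5 - 2*(-30) = 5 - 1*(-60) = 5 + 60 = 65)
x(r) = -r/3 (x(r) = r*(-1/3*1) = r*(-1/3) = -r/3)
-x(v + (3*(-1))*2) = -(-1)*(65 + (3*(-1))*2)/3 = -(-1)*(65 - 3*2)/3 = -(-1)*(65 - 6)/3 = -(-1)*59/3 = -1*(-59/3) = 59/3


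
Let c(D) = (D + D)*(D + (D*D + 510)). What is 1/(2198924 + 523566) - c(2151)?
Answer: -54220962529634759/2722490 ≈ -1.9916e+10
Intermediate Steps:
c(D) = 2*D*(510 + D + D**2) (c(D) = (2*D)*(D + (D**2 + 510)) = (2*D)*(D + (510 + D**2)) = (2*D)*(510 + D + D**2) = 2*D*(510 + D + D**2))
1/(2198924 + 523566) - c(2151) = 1/(2198924 + 523566) - 2*2151*(510 + 2151 + 2151**2) = 1/2722490 - 2*2151*(510 + 2151 + 4626801) = 1/2722490 - 2*2151*4629462 = 1/2722490 - 1*19915945524 = 1/2722490 - 19915945524 = -54220962529634759/2722490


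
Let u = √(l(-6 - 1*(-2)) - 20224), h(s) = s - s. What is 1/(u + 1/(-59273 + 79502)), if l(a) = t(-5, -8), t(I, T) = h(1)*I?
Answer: 20229/8275912406785 - 6547399056*I*√79/8275912406785 ≈ 2.4443e-9 - 0.0070318*I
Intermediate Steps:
h(s) = 0
t(I, T) = 0 (t(I, T) = 0*I = 0)
l(a) = 0
u = 16*I*√79 (u = √(0 - 20224) = √(-20224) = 16*I*√79 ≈ 142.21*I)
1/(u + 1/(-59273 + 79502)) = 1/(16*I*√79 + 1/(-59273 + 79502)) = 1/(16*I*√79 + 1/20229) = 1/(1/20229 + 16*I*√79)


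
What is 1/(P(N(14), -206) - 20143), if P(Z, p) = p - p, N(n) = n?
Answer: -1/20143 ≈ -4.9645e-5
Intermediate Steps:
P(Z, p) = 0
1/(P(N(14), -206) - 20143) = 1/(0 - 20143) = 1/(-20143) = -1/20143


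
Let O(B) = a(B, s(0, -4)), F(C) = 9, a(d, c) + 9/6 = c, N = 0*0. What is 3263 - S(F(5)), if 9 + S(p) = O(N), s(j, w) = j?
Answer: 6547/2 ≈ 3273.5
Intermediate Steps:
N = 0
a(d, c) = -3/2 + c
O(B) = -3/2 (O(B) = -3/2 + 0 = -3/2)
S(p) = -21/2 (S(p) = -9 - 3/2 = -21/2)
3263 - S(F(5)) = 3263 - 1*(-21/2) = 3263 + 21/2 = 6547/2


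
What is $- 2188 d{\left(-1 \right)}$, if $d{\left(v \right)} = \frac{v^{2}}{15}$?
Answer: $- \frac{2188}{15} \approx -145.87$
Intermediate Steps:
$d{\left(v \right)} = \frac{v^{2}}{15}$
$- 2188 d{\left(-1 \right)} = - 2188 \frac{\left(-1\right)^{2}}{15} = - 2188 \cdot \frac{1}{15} \cdot 1 = \left(-2188\right) \frac{1}{15} = - \frac{2188}{15}$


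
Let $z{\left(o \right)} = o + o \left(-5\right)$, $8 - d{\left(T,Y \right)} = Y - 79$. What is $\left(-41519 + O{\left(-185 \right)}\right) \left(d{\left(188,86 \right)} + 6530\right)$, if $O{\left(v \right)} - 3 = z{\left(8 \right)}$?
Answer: $-271349988$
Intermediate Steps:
$d{\left(T,Y \right)} = 87 - Y$ ($d{\left(T,Y \right)} = 8 - \left(Y - 79\right) = 8 - \left(-79 + Y\right) = 87 - Y$)
$z{\left(o \right)} = - 4 o$ ($z{\left(o \right)} = o - 5 o = - 4 o$)
$O{\left(v \right)} = -29$ ($O{\left(v \right)} = 3 - 32 = -29$)
$\left(-41519 + O{\left(-185 \right)}\right) \left(d{\left(188,86 \right)} + 6530\right) = \left(-41519 - 29\right) \left(\left(87 - 86\right) + 6530\right) = - 41548 \left(\left(87 - 86\right) + 6530\right) = - 41548 \left(1 + 6530\right) = \left(-41548\right) 6531 = -271349988$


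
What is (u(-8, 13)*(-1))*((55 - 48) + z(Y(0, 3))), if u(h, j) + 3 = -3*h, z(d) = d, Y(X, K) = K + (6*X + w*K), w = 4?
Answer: -462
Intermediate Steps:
Y(X, K) = 5*K + 6*X (Y(X, K) = K + (6*X + 4*K) = K + (4*K + 6*X) = 5*K + 6*X)
u(h, j) = -3 - 3*h
(u(-8, 13)*(-1))*((55 - 48) + z(Y(0, 3))) = ((-3 - 3*(-8))*(-1))*((55 - 48) + (5*3 + 6*0)) = ((-3 + 24)*(-1))*(7 + (15 + 0)) = (21*(-1))*(7 + 15) = -21*22 = -462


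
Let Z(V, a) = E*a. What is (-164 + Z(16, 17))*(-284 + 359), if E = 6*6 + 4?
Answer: 38700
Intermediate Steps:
E = 40 (E = 36 + 4 = 40)
Z(V, a) = 40*a
(-164 + Z(16, 17))*(-284 + 359) = (-164 + 40*17)*(-284 + 359) = (-164 + 680)*75 = 516*75 = 38700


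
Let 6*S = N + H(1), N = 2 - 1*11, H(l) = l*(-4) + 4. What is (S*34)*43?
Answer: -2193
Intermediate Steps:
H(l) = 4 - 4*l (H(l) = -4*l + 4 = 4 - 4*l)
N = -9 (N = 2 - 11 = -9)
S = -3/2 (S = (-9 + (4 - 4*1))/6 = (-9 + (4 - 4))/6 = (-9 + 0)/6 = (⅙)*(-9) = -3/2 ≈ -1.5000)
(S*34)*43 = -3/2*34*43 = -51*43 = -2193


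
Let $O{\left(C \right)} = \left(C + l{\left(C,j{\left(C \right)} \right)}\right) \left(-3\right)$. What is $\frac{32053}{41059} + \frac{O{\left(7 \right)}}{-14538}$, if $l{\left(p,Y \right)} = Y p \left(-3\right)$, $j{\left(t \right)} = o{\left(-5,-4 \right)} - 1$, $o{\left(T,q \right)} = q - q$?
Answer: $\frac{4117855}{5236103} \approx 0.78644$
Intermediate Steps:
$o{\left(T,q \right)} = 0$
$j{\left(t \right)} = -1$ ($j{\left(t \right)} = 0 - 1 = -1$)
$l{\left(p,Y \right)} = - 3 Y p$
$O{\left(C \right)} = - 12 C$ ($O{\left(C \right)} = \left(C - - 3 C\right) \left(-3\right) = \left(C + 3 C\right) \left(-3\right) = 4 C \left(-3\right) = - 12 C$)
$\frac{32053}{41059} + \frac{O{\left(7 \right)}}{-14538} = \frac{32053}{41059} + \frac{\left(-12\right) 7}{-14538} = 32053 \cdot \frac{1}{41059} - - \frac{14}{2423} = \frac{1687}{2161} + \frac{14}{2423} = \frac{4117855}{5236103}$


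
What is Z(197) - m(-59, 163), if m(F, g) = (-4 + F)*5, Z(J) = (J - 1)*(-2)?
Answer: -77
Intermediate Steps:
Z(J) = 2 - 2*J (Z(J) = (-1 + J)*(-2) = 2 - 2*J)
m(F, g) = -20 + 5*F
Z(197) - m(-59, 163) = (2 - 2*197) - (-20 + 5*(-59)) = (2 - 394) - (-20 - 295) = -392 - 1*(-315) = -392 + 315 = -77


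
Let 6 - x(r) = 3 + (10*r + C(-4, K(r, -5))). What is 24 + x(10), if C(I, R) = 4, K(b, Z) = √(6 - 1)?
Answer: -77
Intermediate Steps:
K(b, Z) = √5
x(r) = -1 - 10*r (x(r) = 6 - (3 + (10*r + 4)) = 6 - (3 + (4 + 10*r)) = 6 - (7 + 10*r) = 6 + (-7 - 10*r) = -1 - 10*r)
24 + x(10) = 24 + (-1 - 10*10) = 24 + (-1 - 100) = 24 - 101 = -77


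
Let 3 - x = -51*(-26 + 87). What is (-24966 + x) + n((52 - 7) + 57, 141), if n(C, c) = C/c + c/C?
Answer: -34916131/1598 ≈ -21850.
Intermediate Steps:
x = 3114 (x = 3 - (-51)*(-26 + 87) = 3 - (-51)*61 = 3 - 1*(-3111) = 3 + 3111 = 3114)
(-24966 + x) + n((52 - 7) + 57, 141) = (-24966 + 3114) + (((52 - 7) + 57)/141 + 141/((52 - 7) + 57)) = -21852 + ((45 + 57)*(1/141) + 141/(45 + 57)) = -21852 + (102*(1/141) + 141/102) = -21852 + (34/47 + 141*(1/102)) = -21852 + (34/47 + 47/34) = -21852 + 3365/1598 = -34916131/1598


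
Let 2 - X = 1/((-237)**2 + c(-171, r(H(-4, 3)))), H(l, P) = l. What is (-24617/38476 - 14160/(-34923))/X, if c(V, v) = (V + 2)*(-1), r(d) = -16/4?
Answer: -2956611958313/25233516447650 ≈ -0.11717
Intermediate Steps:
r(d) = -4 (r(d) = -16*1/4 = -4)
c(V, v) = -2 - V (c(V, v) = (2 + V)*(-1) = -2 - V)
X = 112675/56338 (X = 2 - 1/((-237)**2 + (-2 - 1*(-171))) = 2 - 1/(56169 + (-2 + 171)) = 2 - 1/(56169 + 169) = 2 - 1/56338 = 112675/56338 ≈ 2.0000)
(-24617/38476 - 14160/(-34923))/X = (-24617/38476 - 14160/(-34923))/(112675/56338) = (-24617*1/38476 - 14160*(-1/34923))*(56338/112675) = (-24617/38476 + 4720/11641)*(56338/112675) = -104959777/447899116*56338/112675 = -2956611958313/25233516447650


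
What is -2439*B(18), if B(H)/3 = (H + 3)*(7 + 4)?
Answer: -1690227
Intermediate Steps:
B(H) = 99 + 33*H (B(H) = 3*((H + 3)*(7 + 4)) = 3*((3 + H)*11) = 3*(33 + 11*H) = 99 + 33*H)
-2439*B(18) = -2439*(99 + 33*18) = -2439*(99 + 594) = -2439*693 = -1690227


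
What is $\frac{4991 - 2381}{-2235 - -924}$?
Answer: $- \frac{870}{437} \approx -1.9908$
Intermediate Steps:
$\frac{4991 - 2381}{-2235 - -924} = \frac{2610}{-2235 + 924} = \frac{2610}{-1311} = 2610 \left(- \frac{1}{1311}\right) = - \frac{870}{437}$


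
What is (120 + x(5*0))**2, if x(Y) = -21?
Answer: 9801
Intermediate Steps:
(120 + x(5*0))**2 = (120 - 21)**2 = 99**2 = 9801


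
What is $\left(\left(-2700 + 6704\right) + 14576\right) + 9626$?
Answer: $28206$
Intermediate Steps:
$\left(\left(-2700 + 6704\right) + 14576\right) + 9626 = \left(4004 + 14576\right) + 9626 = 18580 + 9626 = 28206$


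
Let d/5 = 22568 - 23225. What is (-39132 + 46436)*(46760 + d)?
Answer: 317541400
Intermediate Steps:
d = -3285 (d = 5*(22568 - 23225) = 5*(-657) = -3285)
(-39132 + 46436)*(46760 + d) = (-39132 + 46436)*(46760 - 3285) = 7304*43475 = 317541400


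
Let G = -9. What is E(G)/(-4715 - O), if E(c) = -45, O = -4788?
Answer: -45/73 ≈ -0.61644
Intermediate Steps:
E(G)/(-4715 - O) = -45/(-4715 - 1*(-4788)) = -45/(-4715 + 4788) = -45/73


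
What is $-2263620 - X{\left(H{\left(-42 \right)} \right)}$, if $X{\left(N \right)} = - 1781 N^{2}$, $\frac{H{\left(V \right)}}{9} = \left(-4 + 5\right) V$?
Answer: $252212784$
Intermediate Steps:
$H{\left(V \right)} = 9 V$ ($H{\left(V \right)} = 9 \left(-4 + 5\right) V = 9 \cdot 1 V = 9 V$)
$-2263620 - X{\left(H{\left(-42 \right)} \right)} = -2263620 - - 1781 \left(9 \left(-42\right)\right)^{2} = -2263620 - - 1781 \left(-378\right)^{2} = -2263620 - \left(-1781\right) 142884 = -2263620 - -254476404 = -2263620 + 254476404 = 252212784$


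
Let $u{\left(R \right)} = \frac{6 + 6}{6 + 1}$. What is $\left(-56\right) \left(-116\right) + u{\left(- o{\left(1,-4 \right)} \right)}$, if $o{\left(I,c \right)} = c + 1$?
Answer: $\frac{45484}{7} \approx 6497.7$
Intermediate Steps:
$o{\left(I,c \right)} = 1 + c$
$u{\left(R \right)} = \frac{12}{7}$
$\left(-56\right) \left(-116\right) + u{\left(- o{\left(1,-4 \right)} \right)} = \left(-56\right) \left(-116\right) + \frac{12}{7} = 6496 + \frac{12}{7} = \frac{45484}{7}$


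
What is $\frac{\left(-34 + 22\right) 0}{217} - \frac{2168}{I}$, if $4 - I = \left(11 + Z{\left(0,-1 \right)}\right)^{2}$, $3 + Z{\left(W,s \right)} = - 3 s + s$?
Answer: $\frac{271}{12} \approx 22.583$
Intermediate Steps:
$Z{\left(W,s \right)} = -3 - 2 s$ ($Z{\left(W,s \right)} = -3 + \left(- 3 s + s\right) = -3 - 2 s$)
$I = -96$ ($I = 4 - \left(11 - 1\right)^{2} = 4 - 10^{2} = 4 - 100 = -96$)
$\frac{\left(-34 + 22\right) 0}{217} - \frac{2168}{I} = \frac{\left(-34 + 22\right) 0}{217} - \frac{2168}{-96} = \left(-12\right) 0 \cdot \frac{1}{217} - - \frac{271}{12} = 0 \cdot \frac{1}{217} + \frac{271}{12} = 0 + \frac{271}{12} = \frac{271}{12}$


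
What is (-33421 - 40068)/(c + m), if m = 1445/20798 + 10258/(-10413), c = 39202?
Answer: -15915481423686/8489762140849 ≈ -1.8747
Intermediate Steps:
m = -198299099/216569574 (m = 1445*(1/20798) + 10258*(-1/10413) = 1445/20798 - 10258/10413 = -198299099/216569574 ≈ -0.91564)
(-33421 - 40068)/(c + m) = (-33421 - 40068)/(39202 - 198299099/216569574) = -73489/8489762140849/216569574 = -73489*216569574/8489762140849 = -15915481423686/8489762140849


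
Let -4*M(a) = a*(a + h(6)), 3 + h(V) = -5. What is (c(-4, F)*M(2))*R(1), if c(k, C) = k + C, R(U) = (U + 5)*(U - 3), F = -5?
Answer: 324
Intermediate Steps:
h(V) = -8 (h(V) = -3 - 5 = -8)
R(U) = (-3 + U)*(5 + U) (R(U) = (5 + U)*(-3 + U) = (-3 + U)*(5 + U))
c(k, C) = C + k
M(a) = -a*(-8 + a)/4 (M(a) = -a*(a - 8)/4 = -a*(-8 + a)/4)
(c(-4, F)*M(2))*R(1) = ((-5 - 4)*((¼)*2*(8 - 1*2)))*(-15 + 1² + 2*1) = (-9*2*(8 - 2)/4)*(-15 + 1 + 2) = -9*2*6/4*(-12) = -9*3*(-12) = -27*(-12) = 324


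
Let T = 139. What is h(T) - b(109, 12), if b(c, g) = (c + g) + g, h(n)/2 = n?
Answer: 145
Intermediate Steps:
h(n) = 2*n
b(c, g) = c + 2*g
h(T) - b(109, 12) = 2*139 - (109 + 2*12) = 278 - (109 + 24) = 278 - 1*133 = 278 - 133 = 145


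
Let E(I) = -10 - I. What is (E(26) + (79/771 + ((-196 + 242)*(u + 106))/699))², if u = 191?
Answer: 8629534886449/32271607449 ≈ 267.40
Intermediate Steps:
(E(26) + (79/771 + ((-196 + 242)*(u + 106))/699))² = ((-10 - 1*26) + (79/771 + ((-196 + 242)*(191 + 106))/699))² = ((-10 - 26) + (79*(1/771) + (46*297)*(1/699)))² = (-36 + (79/771 + 13662*(1/699)))² = (-36 + (79/771 + 4554/233))² = (-36 + 3529541/179643)² = (-2937607/179643)² = 8629534886449/32271607449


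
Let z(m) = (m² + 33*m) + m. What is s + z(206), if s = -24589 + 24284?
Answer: 49135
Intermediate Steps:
z(m) = m² + 34*m
s = -305
s + z(206) = -305 + 206*(34 + 206) = -305 + 206*240 = -305 + 49440 = 49135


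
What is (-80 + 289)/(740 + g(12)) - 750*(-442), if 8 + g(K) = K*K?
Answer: 290394209/876 ≈ 3.3150e+5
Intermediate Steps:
g(K) = -8 + K² (g(K) = -8 + K*K = -8 + K²)
(-80 + 289)/(740 + g(12)) - 750*(-442) = (-80 + 289)/(740 + (-8 + 12²)) - 750*(-442) = 209/(740 + (-8 + 144)) + 331500 = 209/(740 + 136) + 331500 = 209/876 + 331500 = 290394209/876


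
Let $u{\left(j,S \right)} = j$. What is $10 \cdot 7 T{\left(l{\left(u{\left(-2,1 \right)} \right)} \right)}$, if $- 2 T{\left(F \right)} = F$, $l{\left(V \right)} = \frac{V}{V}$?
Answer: $-35$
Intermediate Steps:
$l{\left(V \right)} = 1$
$T{\left(F \right)} = - \frac{F}{2}$
$10 \cdot 7 T{\left(l{\left(u{\left(-2,1 \right)} \right)} \right)} = 10 \cdot 7 \left(\left(- \frac{1}{2}\right) 1\right) = 70 \left(- \frac{1}{2}\right) = -35$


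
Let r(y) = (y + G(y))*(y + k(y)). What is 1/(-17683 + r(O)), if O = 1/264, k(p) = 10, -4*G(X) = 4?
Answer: -69696/1233128951 ≈ -5.6520e-5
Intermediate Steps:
G(X) = -1 (G(X) = -¼*4 = -1)
O = 1/264 ≈ 0.0037879
r(y) = (-1 + y)*(10 + y) (r(y) = (y - 1)*(y + 10) = (-1 + y)*(10 + y))
1/(-17683 + r(O)) = 1/(-17683 + (-10 + (1/264)² + 9*(1/264))) = 1/(-17683 + (-10 + 1/69696 + 3/88)) = 1/(-17683 - 694583/69696) = 1/(-1233128951/69696) = -69696/1233128951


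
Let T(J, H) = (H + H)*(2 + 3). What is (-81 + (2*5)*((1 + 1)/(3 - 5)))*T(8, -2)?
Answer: 1820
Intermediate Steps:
T(J, H) = 10*H (T(J, H) = (2*H)*5 = 10*H)
(-81 + (2*5)*((1 + 1)/(3 - 5)))*T(8, -2) = (-81 + (2*5)*((1 + 1)/(3 - 5)))*(10*(-2)) = (-81 + 10*(2/(-2)))*(-20) = (-81 + 10*(2*(-1/2)))*(-20) = (-81 + 10*(-1))*(-20) = (-81 - 10)*(-20) = -91*(-20) = 1820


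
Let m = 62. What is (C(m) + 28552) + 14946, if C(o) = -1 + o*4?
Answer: 43745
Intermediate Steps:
C(o) = -1 + 4*o
(C(m) + 28552) + 14946 = ((-1 + 4*62) + 28552) + 14946 = ((-1 + 248) + 28552) + 14946 = (247 + 28552) + 14946 = 28799 + 14946 = 43745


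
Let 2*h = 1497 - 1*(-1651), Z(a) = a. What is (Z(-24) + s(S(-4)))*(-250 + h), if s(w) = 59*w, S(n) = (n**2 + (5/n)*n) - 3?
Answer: 1374312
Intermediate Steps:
S(n) = 2 + n**2 (S(n) = (n**2 + 5) - 3 = (5 + n**2) - 3 = 2 + n**2)
h = 1574 (h = (1497 - 1*(-1651))/2 = (1497 + 1651)/2 = (1/2)*3148 = 1574)
(Z(-24) + s(S(-4)))*(-250 + h) = (-24 + 59*(2 + (-4)**2))*(-250 + 1574) = (-24 + 59*(2 + 16))*1324 = (-24 + 59*18)*1324 = (-24 + 1062)*1324 = 1038*1324 = 1374312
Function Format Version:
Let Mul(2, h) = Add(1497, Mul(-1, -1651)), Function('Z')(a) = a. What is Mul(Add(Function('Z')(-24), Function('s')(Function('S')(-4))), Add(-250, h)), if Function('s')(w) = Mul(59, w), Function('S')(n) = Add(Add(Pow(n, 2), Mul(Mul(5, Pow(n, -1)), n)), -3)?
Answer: 1374312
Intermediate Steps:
Function('S')(n) = Add(2, Pow(n, 2)) (Function('S')(n) = Add(Add(Pow(n, 2), 5), -3) = Add(Add(5, Pow(n, 2)), -3) = Add(2, Pow(n, 2)))
h = 1574 (h = Mul(Rational(1, 2), Add(1497, Mul(-1, -1651))) = Mul(Rational(1, 2), Add(1497, 1651)) = Mul(Rational(1, 2), 3148) = 1574)
Mul(Add(Function('Z')(-24), Function('s')(Function('S')(-4))), Add(-250, h)) = Mul(Add(-24, Mul(59, Add(2, Pow(-4, 2)))), Add(-250, 1574)) = Mul(Add(-24, Mul(59, Add(2, 16))), 1324) = Mul(Add(-24, Mul(59, 18)), 1324) = Mul(Add(-24, 1062), 1324) = Mul(1038, 1324) = 1374312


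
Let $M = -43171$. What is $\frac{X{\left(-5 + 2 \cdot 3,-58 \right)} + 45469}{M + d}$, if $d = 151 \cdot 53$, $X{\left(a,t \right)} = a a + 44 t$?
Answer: $- \frac{21459}{17584} \approx -1.2204$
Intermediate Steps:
$X{\left(a,t \right)} = a^{2} + 44 t$
$d = 8003$
$\frac{X{\left(-5 + 2 \cdot 3,-58 \right)} + 45469}{M + d} = \frac{\left(\left(-5 + 2 \cdot 3\right)^{2} + 44 \left(-58\right)\right) + 45469}{-43171 + 8003} = \frac{\left(\left(-5 + 6\right)^{2} - 2552\right) + 45469}{-35168} = \left(\left(1^{2} - 2552\right) + 45469\right) \left(- \frac{1}{35168}\right) = \left(\left(1 - 2552\right) + 45469\right) \left(- \frac{1}{35168}\right) = \left(-2551 + 45469\right) \left(- \frac{1}{35168}\right) = 42918 \left(- \frac{1}{35168}\right) = - \frac{21459}{17584}$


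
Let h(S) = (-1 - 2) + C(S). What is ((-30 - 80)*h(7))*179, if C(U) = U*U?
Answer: -905740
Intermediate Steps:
C(U) = U²
h(S) = -3 + S² (h(S) = (-1 - 2) + S² = -3 + S²)
((-30 - 80)*h(7))*179 = ((-30 - 80)*(-3 + 7²))*179 = -110*(-3 + 49)*179 = -110*46*179 = -5060*179 = -905740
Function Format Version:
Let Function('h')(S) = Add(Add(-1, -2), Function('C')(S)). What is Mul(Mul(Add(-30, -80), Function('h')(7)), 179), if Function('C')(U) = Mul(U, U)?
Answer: -905740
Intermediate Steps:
Function('C')(U) = Pow(U, 2)
Function('h')(S) = Add(-3, Pow(S, 2)) (Function('h')(S) = Add(Add(-1, -2), Pow(S, 2)) = Add(-3, Pow(S, 2)))
Mul(Mul(Add(-30, -80), Function('h')(7)), 179) = Mul(Mul(Add(-30, -80), Add(-3, Pow(7, 2))), 179) = Mul(Mul(-110, Add(-3, 49)), 179) = Mul(Mul(-110, 46), 179) = Mul(-5060, 179) = -905740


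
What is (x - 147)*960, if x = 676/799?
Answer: -112105920/799 ≈ -1.4031e+5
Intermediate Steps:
x = 676/799 (x = 676*(1/799) = 676/799 ≈ 0.84606)
(x - 147)*960 = (676/799 - 147)*960 = -116777/799*960 = -112105920/799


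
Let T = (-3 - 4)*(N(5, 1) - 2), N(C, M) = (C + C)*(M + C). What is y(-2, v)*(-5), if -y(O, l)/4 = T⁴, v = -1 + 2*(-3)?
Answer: 543418137920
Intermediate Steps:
v = -7 (v = -1 - 6 = -7)
N(C, M) = 2*C*(C + M) (N(C, M) = (2*C)*(C + M) = 2*C*(C + M))
T = -406 (T = (-3 - 4)*(2*5*(5 + 1) - 2) = -7*(2*5*6 - 2) = -7*(60 - 2) = -7*58 = -406)
y(O, l) = -108683627584 (y(O, l) = -4*(-406)⁴ = -4*27170906896 = -108683627584)
y(-2, v)*(-5) = -108683627584*(-5) = 543418137920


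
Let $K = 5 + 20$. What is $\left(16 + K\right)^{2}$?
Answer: $1681$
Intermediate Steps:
$K = 25$
$\left(16 + K\right)^{2} = \left(16 + 25\right)^{2} = 41^{2} = 1681$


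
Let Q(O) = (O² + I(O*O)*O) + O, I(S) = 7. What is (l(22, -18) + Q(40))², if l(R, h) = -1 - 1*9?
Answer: 3648100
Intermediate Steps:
l(R, h) = -10 (l(R, h) = -1 - 9 = -10)
Q(O) = O² + 8*O (Q(O) = (O² + 7*O) + O = O² + 8*O)
(l(22, -18) + Q(40))² = (-10 + 40*(8 + 40))² = (-10 + 40*48)² = (-10 + 1920)² = 1910² = 3648100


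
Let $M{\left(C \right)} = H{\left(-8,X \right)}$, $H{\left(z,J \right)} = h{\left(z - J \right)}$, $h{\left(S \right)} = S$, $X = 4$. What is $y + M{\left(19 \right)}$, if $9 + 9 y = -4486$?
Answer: $- \frac{4603}{9} \approx -511.44$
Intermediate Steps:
$H{\left(z,J \right)} = z - J$
$M{\left(C \right)} = -12$ ($M{\left(C \right)} = -8 - 4 = -12$)
$y = - \frac{4495}{9}$ ($y = -1 + \frac{1}{9} \left(-4486\right) = -1 - \frac{4486}{9} = - \frac{4495}{9} \approx -499.44$)
$y + M{\left(19 \right)} = - \frac{4495}{9} - 12 = - \frac{4603}{9}$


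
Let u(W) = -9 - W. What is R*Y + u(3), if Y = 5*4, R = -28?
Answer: -572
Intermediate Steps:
Y = 20
R*Y + u(3) = -28*20 + (-9 - 1*3) = -560 + (-9 - 3) = -560 - 12 = -572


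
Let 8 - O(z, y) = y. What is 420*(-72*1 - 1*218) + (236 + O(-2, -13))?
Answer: -121543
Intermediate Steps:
O(z, y) = 8 - y
420*(-72*1 - 1*218) + (236 + O(-2, -13)) = 420*(-72*1 - 1*218) + (236 + (8 - 1*(-13))) = 420*(-72 - 218) + (236 + (8 + 13)) = 420*(-290) + (236 + 21) = -121800 + 257 = -121543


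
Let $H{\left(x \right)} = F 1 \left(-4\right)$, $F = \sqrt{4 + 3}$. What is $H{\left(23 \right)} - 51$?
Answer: $-51 - 4 \sqrt{7} \approx -61.583$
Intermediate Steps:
$F = \sqrt{7} \approx 2.6458$
$H{\left(x \right)} = - 4 \sqrt{7}$ ($H{\left(x \right)} = \sqrt{7} \cdot 1 \left(-4\right) = \sqrt{7} \left(-4\right) = - 4 \sqrt{7}$)
$H{\left(23 \right)} - 51 = - 4 \sqrt{7} - 51 = -51 - 4 \sqrt{7}$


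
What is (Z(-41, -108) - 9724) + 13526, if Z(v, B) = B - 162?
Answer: 3532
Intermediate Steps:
Z(v, B) = -162 + B
(Z(-41, -108) - 9724) + 13526 = ((-162 - 108) - 9724) + 13526 = (-270 - 9724) + 13526 = -9994 + 13526 = 3532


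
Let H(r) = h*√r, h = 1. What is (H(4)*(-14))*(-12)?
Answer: 336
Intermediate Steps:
H(r) = √r (H(r) = 1*√r = √r)
(H(4)*(-14))*(-12) = (√4*(-14))*(-12) = (2*(-14))*(-12) = -28*(-12) = 336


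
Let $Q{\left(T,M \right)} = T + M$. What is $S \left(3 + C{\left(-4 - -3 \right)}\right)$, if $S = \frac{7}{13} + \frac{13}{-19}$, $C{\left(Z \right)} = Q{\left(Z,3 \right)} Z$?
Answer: $- \frac{36}{247} \approx -0.14575$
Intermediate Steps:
$Q{\left(T,M \right)} = M + T$
$C{\left(Z \right)} = Z \left(3 + Z\right)$ ($C{\left(Z \right)} = \left(3 + Z\right) Z = Z \left(3 + Z\right)$)
$S = - \frac{36}{247}$ ($S = 7 \cdot \frac{1}{13} + 13 \left(- \frac{1}{19}\right) = \frac{7}{13} - \frac{13}{19} = - \frac{36}{247} \approx -0.14575$)
$S \left(3 + C{\left(-4 - -3 \right)}\right) = - \frac{36 \left(3 + \left(-4 - -3\right) \left(3 - 1\right)\right)}{247} = - \frac{36 \left(3 + \left(-4 + 3\right) \left(3 + \left(-4 + 3\right)\right)\right)}{247} = - \frac{36 \left(3 - \left(3 - 1\right)\right)}{247} = - \frac{36 \left(3 - 2\right)}{247} = \left(- \frac{36}{247}\right) 1 = - \frac{36}{247}$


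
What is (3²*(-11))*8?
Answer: -792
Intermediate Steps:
(3²*(-11))*8 = (9*(-11))*8 = -99*8 = -792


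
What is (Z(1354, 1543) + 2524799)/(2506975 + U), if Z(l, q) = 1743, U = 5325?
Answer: 1263271/1256150 ≈ 1.0057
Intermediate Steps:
(Z(1354, 1543) + 2524799)/(2506975 + U) = (1743 + 2524799)/(2506975 + 5325) = 2526542/2512300 = 2526542*(1/2512300) = 1263271/1256150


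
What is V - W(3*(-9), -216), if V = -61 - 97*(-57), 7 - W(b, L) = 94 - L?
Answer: 5771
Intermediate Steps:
W(b, L) = -87 + L (W(b, L) = 7 - (94 - L) = 7 + (-94 + L) = -87 + L)
V = 5468 (V = -61 + 5529 = 5468)
V - W(3*(-9), -216) = 5468 - (-87 - 216) = 5468 - 1*(-303) = 5468 + 303 = 5771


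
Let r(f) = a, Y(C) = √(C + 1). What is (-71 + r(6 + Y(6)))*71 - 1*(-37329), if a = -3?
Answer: 32075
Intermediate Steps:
Y(C) = √(1 + C)
r(f) = -3
(-71 + r(6 + Y(6)))*71 - 1*(-37329) = (-71 - 3)*71 - 1*(-37329) = -74*71 + 37329 = -5254 + 37329 = 32075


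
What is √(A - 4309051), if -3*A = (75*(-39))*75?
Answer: I*√4235926 ≈ 2058.1*I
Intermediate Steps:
A = 73125 (A = -75*(-39)*75/3 = -(-975)*75 = -⅓*(-219375) = 73125)
√(A - 4309051) = √(73125 - 4309051) = √(-4235926) = I*√4235926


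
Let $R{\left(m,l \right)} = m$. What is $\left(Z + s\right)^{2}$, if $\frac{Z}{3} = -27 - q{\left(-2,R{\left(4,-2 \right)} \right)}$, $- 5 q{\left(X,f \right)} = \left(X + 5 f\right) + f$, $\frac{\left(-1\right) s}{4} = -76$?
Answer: $\frac{1394761}{25} \approx 55790.0$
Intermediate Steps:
$s = 304$ ($s = \left(-4\right) \left(-76\right) = 304$)
$q{\left(X,f \right)} = - \frac{6 f}{5} - \frac{X}{5}$ ($q{\left(X,f \right)} = - \frac{\left(X + 5 f\right) + f}{5} = - \frac{X + 6 f}{5} = - \frac{6 f}{5} - \frac{X}{5}$)
$Z = - \frac{339}{5}$ ($Z = 3 \left(-27 - \left(\left(- \frac{6}{5}\right) 4 - - \frac{2}{5}\right)\right) = 3 \left(-27 - \left(- \frac{24}{5} + \frac{2}{5}\right)\right) = 3 \left(-27 - - \frac{22}{5}\right) = 3 \left(-27 + \frac{22}{5}\right) = 3 \left(- \frac{113}{5}\right) = - \frac{339}{5} \approx -67.8$)
$\left(Z + s\right)^{2} = \left(- \frac{339}{5} + 304\right)^{2} = \left(\frac{1181}{5}\right)^{2} = \frac{1394761}{25}$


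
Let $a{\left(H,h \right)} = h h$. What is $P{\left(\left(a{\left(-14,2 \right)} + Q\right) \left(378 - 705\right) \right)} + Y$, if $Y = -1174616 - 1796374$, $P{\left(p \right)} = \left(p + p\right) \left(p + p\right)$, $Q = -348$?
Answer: $50611229586$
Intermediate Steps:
$a{\left(H,h \right)} = h^{2}$
$P{\left(p \right)} = 4 p^{2}$ ($P{\left(p \right)} = 2 p 2 p = 4 p^{2}$)
$Y = -2970990$ ($Y = -1174616 - 1796374 = -2970990$)
$P{\left(\left(a{\left(-14,2 \right)} + Q\right) \left(378 - 705\right) \right)} + Y = 4 \left(\left(2^{2} - 348\right) \left(378 - 705\right)\right)^{2} - 2970990 = 4 \left(\left(4 - 348\right) \left(-327\right)\right)^{2} - 2970990 = 4 \left(\left(-344\right) \left(-327\right)\right)^{2} - 2970990 = 4 \cdot 112488^{2} - 2970990 = 4 \cdot 12653550144 - 2970990 = 50614200576 - 2970990 = 50611229586$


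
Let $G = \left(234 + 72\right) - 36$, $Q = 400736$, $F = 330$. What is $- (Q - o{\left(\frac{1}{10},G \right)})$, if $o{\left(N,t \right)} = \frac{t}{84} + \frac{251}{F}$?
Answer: $- \frac{462845489}{1155} \approx -4.0073 \cdot 10^{5}$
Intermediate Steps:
$G = 270$ ($G = 306 - 36 = 270$)
$o{\left(N,t \right)} = \frac{251}{330} + \frac{t}{84}$ ($o{\left(N,t \right)} = \frac{t}{84} + \frac{251}{330} = \frac{251}{330} + \frac{t}{84}$)
$- (Q - o{\left(\frac{1}{10},G \right)}) = - (400736 - \left(\frac{251}{330} + \frac{1}{84} \cdot 270\right)) = - (400736 - \left(\frac{251}{330} + \frac{45}{14}\right)) = - (400736 - \frac{4591}{1155}) = \left(-1\right) \frac{462845489}{1155} = - \frac{462845489}{1155}$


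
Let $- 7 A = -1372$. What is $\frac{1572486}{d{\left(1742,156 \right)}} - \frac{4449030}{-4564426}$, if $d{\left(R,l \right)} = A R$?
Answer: $\frac{2174134298499}{389610274508} \approx 5.5803$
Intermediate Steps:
$A = 196$ ($A = \left(- \frac{1}{7}\right) \left(-1372\right) = 196$)
$d{\left(R,l \right)} = 196 R$
$\frac{1572486}{d{\left(1742,156 \right)}} - \frac{4449030}{-4564426} = \frac{1572486}{196 \cdot 1742} - \frac{4449030}{-4564426} = \frac{1572486}{341432} - - \frac{2224515}{2282213} = 1572486 \cdot \frac{1}{341432} + \frac{2224515}{2282213} = \frac{786243}{170716} + \frac{2224515}{2282213} = \frac{2174134298499}{389610274508}$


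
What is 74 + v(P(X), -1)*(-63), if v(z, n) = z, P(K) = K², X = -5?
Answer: -1501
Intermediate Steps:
74 + v(P(X), -1)*(-63) = 74 + (-5)²*(-63) = 74 + 25*(-63) = 74 - 1575 = -1501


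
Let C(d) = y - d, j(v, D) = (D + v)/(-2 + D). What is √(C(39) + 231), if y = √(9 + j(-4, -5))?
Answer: √(9408 + 42*√14)/7 ≈ 13.972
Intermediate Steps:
j(v, D) = (D + v)/(-2 + D)
y = 6*√14/7 (y = √(9 + (-5 - 4)/(-2 - 5)) = √(9 - 9/(-7)) = √(9 - ⅐*(-9)) = √(9 + 9/7) = √(72/7) = 6*√14/7 ≈ 3.2071)
C(d) = -d + 6*√14/7 (C(d) = 6*√14/7 - d = -d + 6*√14/7)
√(C(39) + 231) = √((-1*39 + 6*√14/7) + 231) = √((-39 + 6*√14/7) + 231) = √(192 + 6*√14/7)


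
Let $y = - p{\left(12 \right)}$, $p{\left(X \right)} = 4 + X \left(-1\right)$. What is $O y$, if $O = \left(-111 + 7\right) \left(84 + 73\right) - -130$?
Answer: $-129584$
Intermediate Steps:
$p{\left(X \right)} = 4 - X$
$O = -16198$ ($O = \left(-104\right) 157 + 130 = -16328 + 130 = -16198$)
$y = 8$ ($y = - (4 - 12) = \left(-1\right) \left(-8\right) = 8$)
$O y = \left(-16198\right) 8 = -129584$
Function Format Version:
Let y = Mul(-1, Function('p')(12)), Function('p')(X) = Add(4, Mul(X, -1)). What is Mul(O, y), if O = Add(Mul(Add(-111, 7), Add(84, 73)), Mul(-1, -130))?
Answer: -129584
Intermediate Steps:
Function('p')(X) = Add(4, Mul(-1, X))
O = -16198 (O = Add(Mul(-104, 157), 130) = Add(-16328, 130) = -16198)
y = 8 (y = Mul(-1, Add(4, Mul(-1, 12))) = Mul(-1, Add(4, -12)) = Mul(-1, -8) = 8)
Mul(O, y) = Mul(-16198, 8) = -129584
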